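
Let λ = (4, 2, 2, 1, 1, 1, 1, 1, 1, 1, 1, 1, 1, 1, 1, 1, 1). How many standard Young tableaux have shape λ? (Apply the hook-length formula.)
# SYT of shape (4, 2, 2, 1, 1, 1, 1, 1, 1, 1, 1, 1, 1, 1, 1, 1, 1) = 118503

Hook-length formula: f^λ = n! / Π hook(c), product over all cells c of the Young diagram. For λ = (4, 2, 2, 1, 1, 1, 1, 1, 1, 1, 1, 1, 1, 1, 1, 1, 1), n = 22 boxes. Hook lengths by row (left-to-right, top-to-bottom): [20, 5, 2, 1]; [17, 2]; [16, 1]; [14]; [13]; [12]; [11]; [10]; [9]; [8]; [7]; [6]; [5]; [4]; [3]; [2]; [1]. Product of hooks = 9484998082560000. So f^λ = 22! / 9484998082560000 = 1124000727777607680000 / 9484998082560000 = 118503.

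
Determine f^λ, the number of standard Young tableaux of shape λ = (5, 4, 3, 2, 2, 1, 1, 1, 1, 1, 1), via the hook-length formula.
# SYT of shape (5, 4, 3, 2, 2, 1, 1, 1, 1, 1, 1) = 584965920

Hook-length formula: f^λ = n! / Π hook(c), product over all cells c of the Young diagram. For λ = (5, 4, 3, 2, 2, 1, 1, 1, 1, 1, 1), n = 22 boxes. Hook lengths by row (left-to-right, top-to-bottom): [15, 8, 5, 3, 1]; [13, 6, 3, 1]; [11, 4, 1]; [9, 2]; [8, 1]; [6]; [5]; [4]; [3]; [2]; [1]. Product of hooks = 1921480704000. So f^λ = 22! / 1921480704000 = 1124000727777607680000 / 1921480704000 = 584965920.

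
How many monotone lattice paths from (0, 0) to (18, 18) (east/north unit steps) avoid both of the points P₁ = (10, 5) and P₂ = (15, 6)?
Number of paths = 8447562900

Inclusion–exclusion. Total paths: C(36, 18) = 9075135300. Through P₁: C(15, 10)·C(21, 8) = 611080470. Through P₂: C(21, 15)·C(15, 3) = 24690120. Since P₁ is strictly southwest of P₂, a monotone path through both must visit P₁ then P₂; paths through both = C(15, 10)·C(6, 5)·C(15, 3) = 8198190. Avoid both = 9075135300 − 611080470 − 24690120 + 8198190 = 8447562900.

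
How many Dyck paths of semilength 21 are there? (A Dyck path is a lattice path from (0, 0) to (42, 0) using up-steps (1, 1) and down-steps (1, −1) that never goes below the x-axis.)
C_21 = 24466267020

These Dyck paths are counted by the Catalan number C_n = (1/(n + 1)) · C(2n, n). For n = 21: C_21 = (1/22) · C(42, 21) = 538257874440/22 = 24466267020.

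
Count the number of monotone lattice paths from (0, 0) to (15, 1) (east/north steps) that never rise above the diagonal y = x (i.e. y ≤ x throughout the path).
Number of paths = 15

By the reflection principle (André's argument), the number of monotone paths to (15, 1) with n ≤ m that never go above y = x is C(16, 15) − C(16, 16) = 16 − 1 = 15.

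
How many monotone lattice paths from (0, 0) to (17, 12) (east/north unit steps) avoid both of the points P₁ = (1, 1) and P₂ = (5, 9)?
Number of paths = 25359685

Inclusion–exclusion. Total paths: C(29, 17) = 51895935. Through P₁: C(2, 1)·C(27, 16) = 26075790. Through P₂: C(14, 5)·C(15, 12) = 910910. Since P₁ is strictly southwest of P₂, a monotone path through both must visit P₁ then P₂; paths through both = C(2, 1)·C(12, 4)·C(15, 12) = 450450. Avoid both = 51895935 − 26075790 − 910910 + 450450 = 25359685.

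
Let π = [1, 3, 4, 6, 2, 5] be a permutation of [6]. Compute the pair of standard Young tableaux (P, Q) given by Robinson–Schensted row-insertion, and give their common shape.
P = [1, 2, 4, 5] / [3, 6];  Q = [1, 2, 3, 4] / [5, 6];  common shape = (4, 2)

Row-insert the values π_1, π_2, … into P one at a time, bumping the leftmost entry strictly greater than the inserted value down to the next row. The recording tableau Q records, in position (i, j), the step at which that cell was added to P.
  Insert 1 (step 1): P = [1];  Q = [1]
  Insert 3 (step 2): P = [1, 3];  Q = [1, 2]
  Insert 4 (step 3): P = [1, 3, 4];  Q = [1, 2, 3]
  Insert 6 (step 4): P = [1, 3, 4, 6];  Q = [1, 2, 3, 4]
  Insert 2 (step 5): P = [1, 2, 4, 6] / [3];  Q = [1, 2, 3, 4] / [5]
  Insert 5 (step 6): P = [1, 2, 4, 5] / [3, 6];  Q = [1, 2, 3, 4] / [5, 6]
Final shape: (4, 2).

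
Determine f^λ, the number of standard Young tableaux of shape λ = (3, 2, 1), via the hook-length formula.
# SYT of shape (3, 2, 1) = 16

Hook-length formula: f^λ = n! / Π hook(c), product over all cells c of the Young diagram. For λ = (3, 2, 1), n = 6 boxes. Hook lengths by row (left-to-right, top-to-bottom): [5, 3, 1]; [3, 1]; [1]. Product of hooks = 45. So f^λ = 6! / 45 = 720 / 45 = 16.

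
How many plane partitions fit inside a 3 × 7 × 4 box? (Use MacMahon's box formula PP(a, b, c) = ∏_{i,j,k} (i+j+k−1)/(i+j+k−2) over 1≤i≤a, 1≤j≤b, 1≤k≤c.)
PP(3, 7, 4) = 1557270

Evaluate the triple product over i = 1..3, j = 1..7, k = 1..4. The factors are (2/1) · (3/2) · (4/3) · (5/4) · (3/2) · (4/3) · (5/4) · (6/5) · … (84 factors total). The numerators and denominators telescope so the product is an integer; carrying out the multiplication exactly gives PP(3, 7, 4) = 1557270.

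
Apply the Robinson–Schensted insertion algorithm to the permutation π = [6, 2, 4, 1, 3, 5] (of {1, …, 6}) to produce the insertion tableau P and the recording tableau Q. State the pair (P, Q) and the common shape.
P = [1, 3, 5] / [2, 4] / [6];  Q = [1, 3, 6] / [2, 5] / [4];  common shape = (3, 2, 1)

Row-insert the values π_1, π_2, … into P one at a time, bumping the leftmost entry strictly greater than the inserted value down to the next row. The recording tableau Q records, in position (i, j), the step at which that cell was added to P.
  Insert 6 (step 1): P = [6];  Q = [1]
  Insert 2 (step 2): P = [2] / [6];  Q = [1] / [2]
  Insert 4 (step 3): P = [2, 4] / [6];  Q = [1, 3] / [2]
  Insert 1 (step 4): P = [1, 4] / [2] / [6];  Q = [1, 3] / [2] / [4]
  Insert 3 (step 5): P = [1, 3] / [2, 4] / [6];  Q = [1, 3] / [2, 5] / [4]
  Insert 5 (step 6): P = [1, 3, 5] / [2, 4] / [6];  Q = [1, 3, 6] / [2, 5] / [4]
Final shape: (3, 2, 1).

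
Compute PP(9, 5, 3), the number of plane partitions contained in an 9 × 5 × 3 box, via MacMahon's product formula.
PP(9, 5, 3) = 208416208

Evaluate the triple product over i = 1..9, j = 1..5, k = 1..3. The factors are (2/1) · (3/2) · (4/3) · (3/2) · (4/3) · (5/4) · (4/3) · (5/4) · … (135 factors total). The numerators and denominators telescope so the product is an integer; carrying out the multiplication exactly gives PP(9, 5, 3) = 208416208.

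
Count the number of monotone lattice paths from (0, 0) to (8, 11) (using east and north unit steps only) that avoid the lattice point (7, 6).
Number of paths = 65286

Total paths from (0, 0) to (8, 11): C(19, 8) = 75582. Paths through (7, 6): (paths (0, 0) → (7, 6)) × (paths (7, 6) → (8, 11)) = C(13, 7) · C(6, 1) = 1716 · 6 = 10296. Avoidance count = 75582 − 10296 = 65286.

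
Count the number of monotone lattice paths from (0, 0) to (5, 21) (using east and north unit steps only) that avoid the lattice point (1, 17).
Number of paths = 64520

Total paths from (0, 0) to (5, 21): C(26, 5) = 65780. Paths through (1, 17): (paths (0, 0) → (1, 17)) × (paths (1, 17) → (5, 21)) = C(18, 1) · C(8, 4) = 18 · 70 = 1260. Avoidance count = 65780 − 1260 = 64520.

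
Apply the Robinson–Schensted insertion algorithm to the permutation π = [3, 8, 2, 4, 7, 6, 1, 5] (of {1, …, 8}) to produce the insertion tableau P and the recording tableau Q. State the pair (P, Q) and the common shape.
P = [1, 4, 5] / [2, 6] / [3, 7] / [8];  Q = [1, 2, 5] / [3, 4] / [6, 8] / [7];  common shape = (3, 2, 2, 1)

Row-insert the values π_1, π_2, … into P one at a time, bumping the leftmost entry strictly greater than the inserted value down to the next row. The recording tableau Q records, in position (i, j), the step at which that cell was added to P.
  Insert 3 (step 1): P = [3];  Q = [1]
  Insert 8 (step 2): P = [3, 8];  Q = [1, 2]
  Insert 2 (step 3): P = [2, 8] / [3];  Q = [1, 2] / [3]
  Insert 4 (step 4): P = [2, 4] / [3, 8];  Q = [1, 2] / [3, 4]
  Insert 7 (step 5): P = [2, 4, 7] / [3, 8];  Q = [1, 2, 5] / [3, 4]
  Insert 6 (step 6): P = [2, 4, 6] / [3, 7] / [8];  Q = [1, 2, 5] / [3, 4] / [6]
  Insert 1 (step 7): P = [1, 4, 6] / [2, 7] / [3] / [8];  Q = [1, 2, 5] / [3, 4] / [6] / [7]
  Insert 5 (step 8): P = [1, 4, 5] / [2, 6] / [3, 7] / [8];  Q = [1, 2, 5] / [3, 4] / [6, 8] / [7]
Final shape: (3, 2, 2, 1).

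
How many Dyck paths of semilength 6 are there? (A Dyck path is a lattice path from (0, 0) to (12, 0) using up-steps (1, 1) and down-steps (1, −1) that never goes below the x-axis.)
C_6 = 132

These Dyck paths are counted by the Catalan number C_n = (1/(n + 1)) · C(2n, n). For n = 6: C_6 = (1/7) · C(12, 6) = 924/7 = 132.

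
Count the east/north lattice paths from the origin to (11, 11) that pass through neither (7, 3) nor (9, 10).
Number of paths = 381858

Inclusion–exclusion. Total paths: C(22, 11) = 705432. Through P₁: C(10, 7)·C(12, 4) = 59400. Through P₂: C(19, 9)·C(3, 2) = 277134. Since P₁ is strictly southwest of P₂, a monotone path through both must visit P₁ then P₂; paths through both = C(10, 7)·C(9, 2)·C(3, 2) = 12960. Avoid both = 705432 − 59400 − 277134 + 12960 = 381858.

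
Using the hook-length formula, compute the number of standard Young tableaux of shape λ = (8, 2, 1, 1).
# SYT of shape (8, 2, 1, 1) = 945

Hook-length formula: f^λ = n! / Π hook(c), product over all cells c of the Young diagram. For λ = (8, 2, 1, 1), n = 12 boxes. Hook lengths by row (left-to-right, top-to-bottom): [11, 8, 6, 5, 4, 3, 2, 1]; [4, 1]; [2]; [1]. Product of hooks = 506880. So f^λ = 12! / 506880 = 479001600 / 506880 = 945.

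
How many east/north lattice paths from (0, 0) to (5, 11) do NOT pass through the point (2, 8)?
Number of paths = 3468

Total paths from (0, 0) to (5, 11): C(16, 5) = 4368. Paths through (2, 8): (paths (0, 0) → (2, 8)) × (paths (2, 8) → (5, 11)) = C(10, 2) · C(6, 3) = 45 · 20 = 900. Avoidance count = 4368 − 900 = 3468.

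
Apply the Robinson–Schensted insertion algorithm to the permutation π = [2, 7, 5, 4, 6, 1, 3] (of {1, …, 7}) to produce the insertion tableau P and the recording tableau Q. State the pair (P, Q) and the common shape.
P = [1, 3, 6] / [2, 4] / [5] / [7];  Q = [1, 2, 5] / [3, 7] / [4] / [6];  common shape = (3, 2, 1, 1)

Row-insert the values π_1, π_2, … into P one at a time, bumping the leftmost entry strictly greater than the inserted value down to the next row. The recording tableau Q records, in position (i, j), the step at which that cell was added to P.
  Insert 2 (step 1): P = [2];  Q = [1]
  Insert 7 (step 2): P = [2, 7];  Q = [1, 2]
  Insert 5 (step 3): P = [2, 5] / [7];  Q = [1, 2] / [3]
  Insert 4 (step 4): P = [2, 4] / [5] / [7];  Q = [1, 2] / [3] / [4]
  Insert 6 (step 5): P = [2, 4, 6] / [5] / [7];  Q = [1, 2, 5] / [3] / [4]
  Insert 1 (step 6): P = [1, 4, 6] / [2] / [5] / [7];  Q = [1, 2, 5] / [3] / [4] / [6]
  Insert 3 (step 7): P = [1, 3, 6] / [2, 4] / [5] / [7];  Q = [1, 2, 5] / [3, 7] / [4] / [6]
Final shape: (3, 2, 1, 1).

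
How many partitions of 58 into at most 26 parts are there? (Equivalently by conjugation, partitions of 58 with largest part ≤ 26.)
p(58, parts ≤ 26) = 679758

Use the recurrence p(n, m) = p(n, m−1) + p(n−m, m): either the largest part is < m (count p(n, m−1)) or the largest part is exactly m (remove one copy of m, count p(n−m, m)). With p(0, ·) = 1 this gives p(58, parts ≤ 26) = 679758. (By conjugating Young diagrams, this also counts partitions of 58 into at most 26 parts.)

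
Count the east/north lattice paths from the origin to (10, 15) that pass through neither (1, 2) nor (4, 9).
Number of paths = 1448480

Inclusion–exclusion. Total paths: C(25, 10) = 3268760. Through P₁: C(3, 1)·C(22, 9) = 1492260. Through P₂: C(13, 4)·C(12, 6) = 660660. Since P₁ is strictly southwest of P₂, a monotone path through both must visit P₁ then P₂; paths through both = C(3, 1)·C(10, 3)·C(12, 6) = 332640. Avoid both = 3268760 − 1492260 − 660660 + 332640 = 1448480.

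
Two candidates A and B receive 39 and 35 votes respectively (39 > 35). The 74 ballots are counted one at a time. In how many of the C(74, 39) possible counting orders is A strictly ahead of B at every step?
Strict-lead orderings = 84832254137763216672

Total orderings of the 74 votes with 39 for A: C(74, 39) = 1569396701548619508432. By the Bertrand ballot formula (Cycle Lemma / reflection principle), the number of orderings in which A is strictly ahead of B throughout is (p − q)/(p + q) · C(p + q, p) = (39 − 35)/(39 + 35) · 1569396701548619508432 = 84832254137763216672.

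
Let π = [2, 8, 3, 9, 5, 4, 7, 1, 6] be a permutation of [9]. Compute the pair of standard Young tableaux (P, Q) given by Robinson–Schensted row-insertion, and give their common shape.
P = [1, 3, 4, 6] / [2, 7] / [5, 9] / [8];  Q = [1, 2, 4, 7] / [3, 5] / [6, 9] / [8];  common shape = (4, 2, 2, 1)

Row-insert the values π_1, π_2, … into P one at a time, bumping the leftmost entry strictly greater than the inserted value down to the next row. The recording tableau Q records, in position (i, j), the step at which that cell was added to P.
  Insert 2 (step 1): P = [2];  Q = [1]
  Insert 8 (step 2): P = [2, 8];  Q = [1, 2]
  Insert 3 (step 3): P = [2, 3] / [8];  Q = [1, 2] / [3]
  Insert 9 (step 4): P = [2, 3, 9] / [8];  Q = [1, 2, 4] / [3]
  Insert 5 (step 5): P = [2, 3, 5] / [8, 9];  Q = [1, 2, 4] / [3, 5]
  Insert 4 (step 6): P = [2, 3, 4] / [5, 9] / [8];  Q = [1, 2, 4] / [3, 5] / [6]
  Insert 7 (step 7): P = [2, 3, 4, 7] / [5, 9] / [8];  Q = [1, 2, 4, 7] / [3, 5] / [6]
  Insert 1 (step 8): P = [1, 3, 4, 7] / [2, 9] / [5] / [8];  Q = [1, 2, 4, 7] / [3, 5] / [6] / [8]
  Insert 6 (step 9): P = [1, 3, 4, 6] / [2, 7] / [5, 9] / [8];  Q = [1, 2, 4, 7] / [3, 5] / [6, 9] / [8]
Final shape: (4, 2, 2, 1).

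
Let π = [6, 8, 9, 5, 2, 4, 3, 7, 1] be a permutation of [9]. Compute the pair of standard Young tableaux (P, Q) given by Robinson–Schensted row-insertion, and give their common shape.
P = [1, 3, 7] / [2, 8, 9] / [4] / [5] / [6];  Q = [1, 2, 3] / [4, 6, 8] / [5] / [7] / [9];  common shape = (3, 3, 1, 1, 1)

Row-insert the values π_1, π_2, … into P one at a time, bumping the leftmost entry strictly greater than the inserted value down to the next row. The recording tableau Q records, in position (i, j), the step at which that cell was added to P.
  Insert 6 (step 1): P = [6];  Q = [1]
  Insert 8 (step 2): P = [6, 8];  Q = [1, 2]
  Insert 9 (step 3): P = [6, 8, 9];  Q = [1, 2, 3]
  Insert 5 (step 4): P = [5, 8, 9] / [6];  Q = [1, 2, 3] / [4]
  Insert 2 (step 5): P = [2, 8, 9] / [5] / [6];  Q = [1, 2, 3] / [4] / [5]
  Insert 4 (step 6): P = [2, 4, 9] / [5, 8] / [6];  Q = [1, 2, 3] / [4, 6] / [5]
  Insert 3 (step 7): P = [2, 3, 9] / [4, 8] / [5] / [6];  Q = [1, 2, 3] / [4, 6] / [5] / [7]
  Insert 7 (step 8): P = [2, 3, 7] / [4, 8, 9] / [5] / [6];  Q = [1, 2, 3] / [4, 6, 8] / [5] / [7]
  Insert 1 (step 9): P = [1, 3, 7] / [2, 8, 9] / [4] / [5] / [6];  Q = [1, 2, 3] / [4, 6, 8] / [5] / [7] / [9]
Final shape: (3, 3, 1, 1, 1).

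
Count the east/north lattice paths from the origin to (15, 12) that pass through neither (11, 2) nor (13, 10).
Number of paths = 10462446

Inclusion–exclusion. Total paths: C(27, 15) = 17383860. Through P₁: C(13, 11)·C(14, 4) = 78078. Through P₂: C(23, 13)·C(4, 2) = 6864396. Since P₁ is strictly southwest of P₂, a monotone path through both must visit P₁ then P₂; paths through both = C(13, 11)·C(10, 2)·C(4, 2) = 21060. Avoid both = 17383860 − 78078 − 6864396 + 21060 = 10462446.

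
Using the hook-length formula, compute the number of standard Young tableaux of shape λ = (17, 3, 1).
# SYT of shape (17, 3, 1) = 14175

Hook-length formula: f^λ = n! / Π hook(c), product over all cells c of the Young diagram. For λ = (17, 3, 1), n = 21 boxes. Hook lengths by row (left-to-right, top-to-bottom): [19, 17, 16, 14, 13, 12, 11, 10, 9, 8, 7, 6, 5, 4, 3, 2, 1]; [4, 2, 1]; [1]. Product of hooks = 3604299271372800. So f^λ = 21! / 3604299271372800 = 51090942171709440000 / 3604299271372800 = 14175.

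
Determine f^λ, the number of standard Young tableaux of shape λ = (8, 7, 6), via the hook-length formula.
# SYT of shape (8, 7, 6) = 7759752

Hook-length formula: f^λ = n! / Π hook(c), product over all cells c of the Young diagram. For λ = (8, 7, 6), n = 21 boxes. Hook lengths by row (left-to-right, top-to-bottom): [10, 9, 8, 7, 6, 5, 3, 1]; [8, 7, 6, 5, 4, 3, 1]; [6, 5, 4, 3, 2, 1]. Product of hooks = 6584094720000. So f^λ = 21! / 6584094720000 = 51090942171709440000 / 6584094720000 = 7759752.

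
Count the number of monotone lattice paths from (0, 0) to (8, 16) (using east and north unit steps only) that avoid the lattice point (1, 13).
Number of paths = 733791

Total paths from (0, 0) to (8, 16): C(24, 8) = 735471. Paths through (1, 13): (paths (0, 0) → (1, 13)) × (paths (1, 13) → (8, 16)) = C(14, 1) · C(10, 7) = 14 · 120 = 1680. Avoidance count = 735471 − 1680 = 733791.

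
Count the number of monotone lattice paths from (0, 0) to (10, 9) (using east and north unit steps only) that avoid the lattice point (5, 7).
Number of paths = 75746

Total paths from (0, 0) to (10, 9): C(19, 10) = 92378. Paths through (5, 7): (paths (0, 0) → (5, 7)) × (paths (5, 7) → (10, 9)) = C(12, 5) · C(7, 5) = 792 · 21 = 16632. Avoidance count = 92378 − 16632 = 75746.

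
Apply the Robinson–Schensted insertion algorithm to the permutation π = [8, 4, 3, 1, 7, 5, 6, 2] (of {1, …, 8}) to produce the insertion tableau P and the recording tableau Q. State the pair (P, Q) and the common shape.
P = [1, 2, 6] / [3, 5] / [4, 7] / [8];  Q = [1, 5, 7] / [2, 6] / [3, 8] / [4];  common shape = (3, 2, 2, 1)

Row-insert the values π_1, π_2, … into P one at a time, bumping the leftmost entry strictly greater than the inserted value down to the next row. The recording tableau Q records, in position (i, j), the step at which that cell was added to P.
  Insert 8 (step 1): P = [8];  Q = [1]
  Insert 4 (step 2): P = [4] / [8];  Q = [1] / [2]
  Insert 3 (step 3): P = [3] / [4] / [8];  Q = [1] / [2] / [3]
  Insert 1 (step 4): P = [1] / [3] / [4] / [8];  Q = [1] / [2] / [3] / [4]
  Insert 7 (step 5): P = [1, 7] / [3] / [4] / [8];  Q = [1, 5] / [2] / [3] / [4]
  Insert 5 (step 6): P = [1, 5] / [3, 7] / [4] / [8];  Q = [1, 5] / [2, 6] / [3] / [4]
  Insert 6 (step 7): P = [1, 5, 6] / [3, 7] / [4] / [8];  Q = [1, 5, 7] / [2, 6] / [3] / [4]
  Insert 2 (step 8): P = [1, 2, 6] / [3, 5] / [4, 7] / [8];  Q = [1, 5, 7] / [2, 6] / [3, 8] / [4]
Final shape: (3, 2, 2, 1).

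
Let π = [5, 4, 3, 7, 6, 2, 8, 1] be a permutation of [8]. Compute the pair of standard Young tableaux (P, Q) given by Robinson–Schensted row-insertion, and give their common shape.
P = [1, 6, 8] / [2, 7] / [3] / [4] / [5];  Q = [1, 4, 7] / [2, 5] / [3] / [6] / [8];  common shape = (3, 2, 1, 1, 1)

Row-insert the values π_1, π_2, … into P one at a time, bumping the leftmost entry strictly greater than the inserted value down to the next row. The recording tableau Q records, in position (i, j), the step at which that cell was added to P.
  Insert 5 (step 1): P = [5];  Q = [1]
  Insert 4 (step 2): P = [4] / [5];  Q = [1] / [2]
  Insert 3 (step 3): P = [3] / [4] / [5];  Q = [1] / [2] / [3]
  Insert 7 (step 4): P = [3, 7] / [4] / [5];  Q = [1, 4] / [2] / [3]
  Insert 6 (step 5): P = [3, 6] / [4, 7] / [5];  Q = [1, 4] / [2, 5] / [3]
  Insert 2 (step 6): P = [2, 6] / [3, 7] / [4] / [5];  Q = [1, 4] / [2, 5] / [3] / [6]
  Insert 8 (step 7): P = [2, 6, 8] / [3, 7] / [4] / [5];  Q = [1, 4, 7] / [2, 5] / [3] / [6]
  Insert 1 (step 8): P = [1, 6, 8] / [2, 7] / [3] / [4] / [5];  Q = [1, 4, 7] / [2, 5] / [3] / [6] / [8]
Final shape: (3, 2, 1, 1, 1).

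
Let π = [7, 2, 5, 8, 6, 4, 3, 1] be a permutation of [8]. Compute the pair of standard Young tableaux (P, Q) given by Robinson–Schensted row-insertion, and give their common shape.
P = [1, 3, 6] / [2, 8] / [4] / [5] / [7];  Q = [1, 3, 4] / [2, 5] / [6] / [7] / [8];  common shape = (3, 2, 1, 1, 1)

Row-insert the values π_1, π_2, … into P one at a time, bumping the leftmost entry strictly greater than the inserted value down to the next row. The recording tableau Q records, in position (i, j), the step at which that cell was added to P.
  Insert 7 (step 1): P = [7];  Q = [1]
  Insert 2 (step 2): P = [2] / [7];  Q = [1] / [2]
  Insert 5 (step 3): P = [2, 5] / [7];  Q = [1, 3] / [2]
  Insert 8 (step 4): P = [2, 5, 8] / [7];  Q = [1, 3, 4] / [2]
  Insert 6 (step 5): P = [2, 5, 6] / [7, 8];  Q = [1, 3, 4] / [2, 5]
  Insert 4 (step 6): P = [2, 4, 6] / [5, 8] / [7];  Q = [1, 3, 4] / [2, 5] / [6]
  Insert 3 (step 7): P = [2, 3, 6] / [4, 8] / [5] / [7];  Q = [1, 3, 4] / [2, 5] / [6] / [7]
  Insert 1 (step 8): P = [1, 3, 6] / [2, 8] / [4] / [5] / [7];  Q = [1, 3, 4] / [2, 5] / [6] / [7] / [8]
Final shape: (3, 2, 1, 1, 1).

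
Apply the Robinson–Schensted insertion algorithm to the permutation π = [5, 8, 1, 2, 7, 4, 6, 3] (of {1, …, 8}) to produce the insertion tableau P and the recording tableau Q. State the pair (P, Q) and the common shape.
P = [1, 2, 3, 6] / [4, 7] / [5] / [8];  Q = [1, 2, 5, 7] / [3, 4] / [6] / [8];  common shape = (4, 2, 1, 1)

Row-insert the values π_1, π_2, … into P one at a time, bumping the leftmost entry strictly greater than the inserted value down to the next row. The recording tableau Q records, in position (i, j), the step at which that cell was added to P.
  Insert 5 (step 1): P = [5];  Q = [1]
  Insert 8 (step 2): P = [5, 8];  Q = [1, 2]
  Insert 1 (step 3): P = [1, 8] / [5];  Q = [1, 2] / [3]
  Insert 2 (step 4): P = [1, 2] / [5, 8];  Q = [1, 2] / [3, 4]
  Insert 7 (step 5): P = [1, 2, 7] / [5, 8];  Q = [1, 2, 5] / [3, 4]
  Insert 4 (step 6): P = [1, 2, 4] / [5, 7] / [8];  Q = [1, 2, 5] / [3, 4] / [6]
  Insert 6 (step 7): P = [1, 2, 4, 6] / [5, 7] / [8];  Q = [1, 2, 5, 7] / [3, 4] / [6]
  Insert 3 (step 8): P = [1, 2, 3, 6] / [4, 7] / [5] / [8];  Q = [1, 2, 5, 7] / [3, 4] / [6] / [8]
Final shape: (4, 2, 1, 1).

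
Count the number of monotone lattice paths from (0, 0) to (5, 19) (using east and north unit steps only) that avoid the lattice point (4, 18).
Number of paths = 27874

Total paths from (0, 0) to (5, 19): C(24, 5) = 42504. Paths through (4, 18): (paths (0, 0) → (4, 18)) × (paths (4, 18) → (5, 19)) = C(22, 4) · C(2, 1) = 7315 · 2 = 14630. Avoidance count = 42504 − 14630 = 27874.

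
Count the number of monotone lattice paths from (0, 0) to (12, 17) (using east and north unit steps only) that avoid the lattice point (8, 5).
Number of paths = 49553595

Total paths from (0, 0) to (12, 17): C(29, 12) = 51895935. Paths through (8, 5): (paths (0, 0) → (8, 5)) × (paths (8, 5) → (12, 17)) = C(13, 8) · C(16, 4) = 1287 · 1820 = 2342340. Avoidance count = 51895935 − 2342340 = 49553595.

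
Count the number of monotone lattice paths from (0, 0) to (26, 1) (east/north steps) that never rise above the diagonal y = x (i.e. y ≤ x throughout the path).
Number of paths = 26

By the reflection principle (André's argument), the number of monotone paths to (26, 1) with n ≤ m that never go above y = x is C(27, 26) − C(27, 27) = 27 − 1 = 26.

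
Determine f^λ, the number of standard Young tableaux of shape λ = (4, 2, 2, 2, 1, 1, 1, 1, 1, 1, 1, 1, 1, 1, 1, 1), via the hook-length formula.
# SYT of shape (4, 2, 2, 2, 1, 1, 1, 1, 1, 1, 1, 1, 1, 1, 1, 1) = 510510

Hook-length formula: f^λ = n! / Π hook(c), product over all cells c of the Young diagram. For λ = (4, 2, 2, 2, 1, 1, 1, 1, 1, 1, 1, 1, 1, 1, 1, 1), n = 22 boxes. Hook lengths by row (left-to-right, top-to-bottom): [19, 6, 2, 1]; [16, 3]; [15, 2]; [14, 1]; [12]; [11]; [10]; [9]; [8]; [7]; [6]; [5]; [4]; [3]; [2]; [1]. Product of hooks = 2201721274368000. So f^λ = 22! / 2201721274368000 = 1124000727777607680000 / 2201721274368000 = 510510.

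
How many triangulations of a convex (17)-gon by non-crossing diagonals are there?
C_15 = 9694845

These polygon triangulations are counted by the Catalan number C_n = (1/(n + 1)) · C(2n, n). For n = 15: C_15 = (1/16) · C(30, 15) = 155117520/16 = 9694845.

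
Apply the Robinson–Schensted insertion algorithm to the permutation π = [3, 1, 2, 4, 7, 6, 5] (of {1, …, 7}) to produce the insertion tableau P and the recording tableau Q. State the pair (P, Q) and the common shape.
P = [1, 2, 4, 5] / [3, 6] / [7];  Q = [1, 3, 4, 5] / [2, 6] / [7];  common shape = (4, 2, 1)

Row-insert the values π_1, π_2, … into P one at a time, bumping the leftmost entry strictly greater than the inserted value down to the next row. The recording tableau Q records, in position (i, j), the step at which that cell was added to P.
  Insert 3 (step 1): P = [3];  Q = [1]
  Insert 1 (step 2): P = [1] / [3];  Q = [1] / [2]
  Insert 2 (step 3): P = [1, 2] / [3];  Q = [1, 3] / [2]
  Insert 4 (step 4): P = [1, 2, 4] / [3];  Q = [1, 3, 4] / [2]
  Insert 7 (step 5): P = [1, 2, 4, 7] / [3];  Q = [1, 3, 4, 5] / [2]
  Insert 6 (step 6): P = [1, 2, 4, 6] / [3, 7];  Q = [1, 3, 4, 5] / [2, 6]
  Insert 5 (step 7): P = [1, 2, 4, 5] / [3, 6] / [7];  Q = [1, 3, 4, 5] / [2, 6] / [7]
Final shape: (4, 2, 1).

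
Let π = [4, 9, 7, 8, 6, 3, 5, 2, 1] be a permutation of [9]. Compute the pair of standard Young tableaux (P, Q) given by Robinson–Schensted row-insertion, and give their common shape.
P = [1, 5, 8] / [2, 6] / [3] / [4] / [7] / [9];  Q = [1, 2, 4] / [3, 7] / [5] / [6] / [8] / [9];  common shape = (3, 2, 1, 1, 1, 1)

Row-insert the values π_1, π_2, … into P one at a time, bumping the leftmost entry strictly greater than the inserted value down to the next row. The recording tableau Q records, in position (i, j), the step at which that cell was added to P.
  Insert 4 (step 1): P = [4];  Q = [1]
  Insert 9 (step 2): P = [4, 9];  Q = [1, 2]
  Insert 7 (step 3): P = [4, 7] / [9];  Q = [1, 2] / [3]
  Insert 8 (step 4): P = [4, 7, 8] / [9];  Q = [1, 2, 4] / [3]
  Insert 6 (step 5): P = [4, 6, 8] / [7] / [9];  Q = [1, 2, 4] / [3] / [5]
  Insert 3 (step 6): P = [3, 6, 8] / [4] / [7] / [9];  Q = [1, 2, 4] / [3] / [5] / [6]
  Insert 5 (step 7): P = [3, 5, 8] / [4, 6] / [7] / [9];  Q = [1, 2, 4] / [3, 7] / [5] / [6]
  Insert 2 (step 8): P = [2, 5, 8] / [3, 6] / [4] / [7] / [9];  Q = [1, 2, 4] / [3, 7] / [5] / [6] / [8]
  Insert 1 (step 9): P = [1, 5, 8] / [2, 6] / [3] / [4] / [7] / [9];  Q = [1, 2, 4] / [3, 7] / [5] / [6] / [8] / [9]
Final shape: (3, 2, 1, 1, 1, 1).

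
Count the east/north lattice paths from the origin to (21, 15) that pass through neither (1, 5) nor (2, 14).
Number of paths = 5387631270

Inclusion–exclusion. Total paths: C(36, 21) = 5567902560. Through P₁: C(6, 1)·C(30, 20) = 180270090. Through P₂: C(16, 2)·C(20, 19) = 2400. Since P₁ is strictly southwest of P₂, a monotone path through both must visit P₁ then P₂; paths through both = C(6, 1)·C(10, 1)·C(20, 19) = 1200. Avoid both = 5567902560 − 180270090 − 2400 + 1200 = 5387631270.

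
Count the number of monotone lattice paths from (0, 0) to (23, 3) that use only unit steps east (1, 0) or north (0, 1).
Number of paths = 2600

A monotone lattice path from (0, 0) to (23, 3) consists of 23 east steps and 3 north steps in some order, so it is determined by which 23 of the 26 steps are east. The count is C(26, 23) = 2600.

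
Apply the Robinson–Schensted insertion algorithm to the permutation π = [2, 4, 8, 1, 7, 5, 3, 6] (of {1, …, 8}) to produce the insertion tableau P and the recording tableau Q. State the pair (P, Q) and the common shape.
P = [1, 3, 5, 6] / [2, 4] / [7] / [8];  Q = [1, 2, 3, 8] / [4, 5] / [6] / [7];  common shape = (4, 2, 1, 1)

Row-insert the values π_1, π_2, … into P one at a time, bumping the leftmost entry strictly greater than the inserted value down to the next row. The recording tableau Q records, in position (i, j), the step at which that cell was added to P.
  Insert 2 (step 1): P = [2];  Q = [1]
  Insert 4 (step 2): P = [2, 4];  Q = [1, 2]
  Insert 8 (step 3): P = [2, 4, 8];  Q = [1, 2, 3]
  Insert 1 (step 4): P = [1, 4, 8] / [2];  Q = [1, 2, 3] / [4]
  Insert 7 (step 5): P = [1, 4, 7] / [2, 8];  Q = [1, 2, 3] / [4, 5]
  Insert 5 (step 6): P = [1, 4, 5] / [2, 7] / [8];  Q = [1, 2, 3] / [4, 5] / [6]
  Insert 3 (step 7): P = [1, 3, 5] / [2, 4] / [7] / [8];  Q = [1, 2, 3] / [4, 5] / [6] / [7]
  Insert 6 (step 8): P = [1, 3, 5, 6] / [2, 4] / [7] / [8];  Q = [1, 2, 3, 8] / [4, 5] / [6] / [7]
Final shape: (4, 2, 1, 1).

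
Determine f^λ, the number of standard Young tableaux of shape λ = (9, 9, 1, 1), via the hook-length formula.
# SYT of shape (9, 9, 1, 1) = 629850

Hook-length formula: f^λ = n! / Π hook(c), product over all cells c of the Young diagram. For λ = (9, 9, 1, 1), n = 20 boxes. Hook lengths by row (left-to-right, top-to-bottom): [12, 9, 8, 7, 6, 5, 4, 3, 2]; [11, 8, 7, 6, 5, 4, 3, 2, 1]; [2]; [1]. Product of hooks = 3862668902400. So f^λ = 20! / 3862668902400 = 2432902008176640000 / 3862668902400 = 629850.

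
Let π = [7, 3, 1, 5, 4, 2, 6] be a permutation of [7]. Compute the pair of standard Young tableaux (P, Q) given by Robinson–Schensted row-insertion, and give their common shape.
P = [1, 2, 6] / [3, 4] / [5] / [7];  Q = [1, 4, 7] / [2, 5] / [3] / [6];  common shape = (3, 2, 1, 1)

Row-insert the values π_1, π_2, … into P one at a time, bumping the leftmost entry strictly greater than the inserted value down to the next row. The recording tableau Q records, in position (i, j), the step at which that cell was added to P.
  Insert 7 (step 1): P = [7];  Q = [1]
  Insert 3 (step 2): P = [3] / [7];  Q = [1] / [2]
  Insert 1 (step 3): P = [1] / [3] / [7];  Q = [1] / [2] / [3]
  Insert 5 (step 4): P = [1, 5] / [3] / [7];  Q = [1, 4] / [2] / [3]
  Insert 4 (step 5): P = [1, 4] / [3, 5] / [7];  Q = [1, 4] / [2, 5] / [3]
  Insert 2 (step 6): P = [1, 2] / [3, 4] / [5] / [7];  Q = [1, 4] / [2, 5] / [3] / [6]
  Insert 6 (step 7): P = [1, 2, 6] / [3, 4] / [5] / [7];  Q = [1, 4, 7] / [2, 5] / [3] / [6]
Final shape: (3, 2, 1, 1).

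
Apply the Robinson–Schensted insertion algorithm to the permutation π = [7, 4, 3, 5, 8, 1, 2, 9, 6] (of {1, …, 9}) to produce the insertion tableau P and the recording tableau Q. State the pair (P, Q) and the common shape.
P = [1, 2, 6, 9] / [3, 5, 8] / [4] / [7];  Q = [1, 4, 5, 8] / [2, 7, 9] / [3] / [6];  common shape = (4, 3, 1, 1)

Row-insert the values π_1, π_2, … into P one at a time, bumping the leftmost entry strictly greater than the inserted value down to the next row. The recording tableau Q records, in position (i, j), the step at which that cell was added to P.
  Insert 7 (step 1): P = [7];  Q = [1]
  Insert 4 (step 2): P = [4] / [7];  Q = [1] / [2]
  Insert 3 (step 3): P = [3] / [4] / [7];  Q = [1] / [2] / [3]
  Insert 5 (step 4): P = [3, 5] / [4] / [7];  Q = [1, 4] / [2] / [3]
  Insert 8 (step 5): P = [3, 5, 8] / [4] / [7];  Q = [1, 4, 5] / [2] / [3]
  Insert 1 (step 6): P = [1, 5, 8] / [3] / [4] / [7];  Q = [1, 4, 5] / [2] / [3] / [6]
  Insert 2 (step 7): P = [1, 2, 8] / [3, 5] / [4] / [7];  Q = [1, 4, 5] / [2, 7] / [3] / [6]
  Insert 9 (step 8): P = [1, 2, 8, 9] / [3, 5] / [4] / [7];  Q = [1, 4, 5, 8] / [2, 7] / [3] / [6]
  Insert 6 (step 9): P = [1, 2, 6, 9] / [3, 5, 8] / [4] / [7];  Q = [1, 4, 5, 8] / [2, 7, 9] / [3] / [6]
Final shape: (4, 3, 1, 1).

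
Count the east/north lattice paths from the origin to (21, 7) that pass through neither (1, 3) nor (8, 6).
Number of paths = 1106214

Inclusion–exclusion. Total paths: C(28, 21) = 1184040. Through P₁: C(4, 1)·C(24, 20) = 42504. Through P₂: C(14, 8)·C(14, 13) = 42042. Since P₁ is strictly southwest of P₂, a monotone path through both must visit P₁ then P₂; paths through both = C(4, 1)·C(10, 7)·C(14, 13) = 6720. Avoid both = 1184040 − 42504 − 42042 + 6720 = 1106214.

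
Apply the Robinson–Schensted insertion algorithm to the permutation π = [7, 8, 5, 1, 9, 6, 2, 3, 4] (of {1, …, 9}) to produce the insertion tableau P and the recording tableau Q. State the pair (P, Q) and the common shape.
P = [1, 2, 3, 4] / [5, 6, 9] / [7, 8];  Q = [1, 2, 5, 9] / [3, 6, 8] / [4, 7];  common shape = (4, 3, 2)

Row-insert the values π_1, π_2, … into P one at a time, bumping the leftmost entry strictly greater than the inserted value down to the next row. The recording tableau Q records, in position (i, j), the step at which that cell was added to P.
  Insert 7 (step 1): P = [7];  Q = [1]
  Insert 8 (step 2): P = [7, 8];  Q = [1, 2]
  Insert 5 (step 3): P = [5, 8] / [7];  Q = [1, 2] / [3]
  Insert 1 (step 4): P = [1, 8] / [5] / [7];  Q = [1, 2] / [3] / [4]
  Insert 9 (step 5): P = [1, 8, 9] / [5] / [7];  Q = [1, 2, 5] / [3] / [4]
  Insert 6 (step 6): P = [1, 6, 9] / [5, 8] / [7];  Q = [1, 2, 5] / [3, 6] / [4]
  Insert 2 (step 7): P = [1, 2, 9] / [5, 6] / [7, 8];  Q = [1, 2, 5] / [3, 6] / [4, 7]
  Insert 3 (step 8): P = [1, 2, 3] / [5, 6, 9] / [7, 8];  Q = [1, 2, 5] / [3, 6, 8] / [4, 7]
  Insert 4 (step 9): P = [1, 2, 3, 4] / [5, 6, 9] / [7, 8];  Q = [1, 2, 5, 9] / [3, 6, 8] / [4, 7]
Final shape: (4, 3, 2).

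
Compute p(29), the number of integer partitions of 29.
p(29) = 4565

Compute p(n) via the recurrence p(n, m) = p(n, m−1) + p(n−m, m), where p(n, m) counts partitions of n with all parts ≤ m and p(n) = p(n, n). The base cases are p(0, m) = 1 and p(n, 0) = 0 for n > 0. Filling the table yields p(29) = 4565. (Euler's pentagonal recurrence is an alternative.)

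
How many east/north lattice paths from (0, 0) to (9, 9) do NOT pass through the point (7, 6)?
Number of paths = 31460

Total paths from (0, 0) to (9, 9): C(18, 9) = 48620. Paths through (7, 6): (paths (0, 0) → (7, 6)) × (paths (7, 6) → (9, 9)) = C(13, 7) · C(5, 2) = 1716 · 10 = 17160. Avoidance count = 48620 − 17160 = 31460.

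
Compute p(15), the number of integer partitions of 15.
p(15) = 176

Compute p(n) via the recurrence p(n, m) = p(n, m−1) + p(n−m, m), where p(n, m) counts partitions of n with all parts ≤ m and p(n) = p(n, n). The base cases are p(0, m) = 1 and p(n, 0) = 0 for n > 0. Filling the table yields p(15) = 176. (Euler's pentagonal recurrence is an alternative.)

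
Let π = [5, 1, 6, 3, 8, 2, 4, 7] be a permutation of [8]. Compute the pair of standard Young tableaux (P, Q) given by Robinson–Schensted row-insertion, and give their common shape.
P = [1, 2, 4, 7] / [3, 6, 8] / [5];  Q = [1, 3, 5, 8] / [2, 4, 7] / [6];  common shape = (4, 3, 1)

Row-insert the values π_1, π_2, … into P one at a time, bumping the leftmost entry strictly greater than the inserted value down to the next row. The recording tableau Q records, in position (i, j), the step at which that cell was added to P.
  Insert 5 (step 1): P = [5];  Q = [1]
  Insert 1 (step 2): P = [1] / [5];  Q = [1] / [2]
  Insert 6 (step 3): P = [1, 6] / [5];  Q = [1, 3] / [2]
  Insert 3 (step 4): P = [1, 3] / [5, 6];  Q = [1, 3] / [2, 4]
  Insert 8 (step 5): P = [1, 3, 8] / [5, 6];  Q = [1, 3, 5] / [2, 4]
  Insert 2 (step 6): P = [1, 2, 8] / [3, 6] / [5];  Q = [1, 3, 5] / [2, 4] / [6]
  Insert 4 (step 7): P = [1, 2, 4] / [3, 6, 8] / [5];  Q = [1, 3, 5] / [2, 4, 7] / [6]
  Insert 7 (step 8): P = [1, 2, 4, 7] / [3, 6, 8] / [5];  Q = [1, 3, 5, 8] / [2, 4, 7] / [6]
Final shape: (4, 3, 1).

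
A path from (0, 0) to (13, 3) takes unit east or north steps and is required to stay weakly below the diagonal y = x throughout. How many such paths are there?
Number of paths = 440

By the reflection principle (André's argument), the number of monotone paths to (13, 3) with n ≤ m that never go above y = x is C(16, 13) − C(16, 14) = 560 − 120 = 440.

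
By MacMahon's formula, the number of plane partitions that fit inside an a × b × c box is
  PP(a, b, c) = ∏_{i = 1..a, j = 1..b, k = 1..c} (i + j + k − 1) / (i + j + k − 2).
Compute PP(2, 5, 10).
PP(2, 5, 10) = 2186184

Evaluate the triple product over i = 1..2, j = 1..5, k = 1..10. The factors are (2/1) · (3/2) · (4/3) · (5/4) · (6/5) · (7/6) · (8/7) · (9/8) · … (100 factors total). The numerators and denominators telescope so the product is an integer; carrying out the multiplication exactly gives PP(2, 5, 10) = 2186184.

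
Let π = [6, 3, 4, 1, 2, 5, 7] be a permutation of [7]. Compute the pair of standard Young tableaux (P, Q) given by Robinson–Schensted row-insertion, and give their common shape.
P = [1, 2, 5, 7] / [3, 4] / [6];  Q = [1, 3, 6, 7] / [2, 5] / [4];  common shape = (4, 2, 1)

Row-insert the values π_1, π_2, … into P one at a time, bumping the leftmost entry strictly greater than the inserted value down to the next row. The recording tableau Q records, in position (i, j), the step at which that cell was added to P.
  Insert 6 (step 1): P = [6];  Q = [1]
  Insert 3 (step 2): P = [3] / [6];  Q = [1] / [2]
  Insert 4 (step 3): P = [3, 4] / [6];  Q = [1, 3] / [2]
  Insert 1 (step 4): P = [1, 4] / [3] / [6];  Q = [1, 3] / [2] / [4]
  Insert 2 (step 5): P = [1, 2] / [3, 4] / [6];  Q = [1, 3] / [2, 5] / [4]
  Insert 5 (step 6): P = [1, 2, 5] / [3, 4] / [6];  Q = [1, 3, 6] / [2, 5] / [4]
  Insert 7 (step 7): P = [1, 2, 5, 7] / [3, 4] / [6];  Q = [1, 3, 6, 7] / [2, 5] / [4]
Final shape: (4, 2, 1).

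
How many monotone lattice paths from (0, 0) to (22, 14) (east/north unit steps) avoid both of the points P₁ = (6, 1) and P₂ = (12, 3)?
Number of paths = 3229896351

Inclusion–exclusion. Total paths: C(36, 22) = 3796297200. Through P₁: C(7, 6)·C(29, 16) = 475047405. Through P₂: C(15, 12)·C(21, 10) = 160485780. Since P₁ is strictly southwest of P₂, a monotone path through both must visit P₁ then P₂; paths through both = C(7, 6)·C(8, 6)·C(21, 10) = 69132336. Avoid both = 3796297200 − 475047405 − 160485780 + 69132336 = 3229896351.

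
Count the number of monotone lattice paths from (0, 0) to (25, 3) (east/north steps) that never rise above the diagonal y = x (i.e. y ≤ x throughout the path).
Number of paths = 2898

By the reflection principle (André's argument), the number of monotone paths to (25, 3) with n ≤ m that never go above y = x is C(28, 25) − C(28, 26) = 3276 − 378 = 2898.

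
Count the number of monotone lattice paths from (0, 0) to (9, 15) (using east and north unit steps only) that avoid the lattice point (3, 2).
Number of paths = 1036184

Total paths from (0, 0) to (9, 15): C(24, 9) = 1307504. Paths through (3, 2): (paths (0, 0) → (3, 2)) × (paths (3, 2) → (9, 15)) = C(5, 3) · C(19, 6) = 10 · 27132 = 271320. Avoidance count = 1307504 − 271320 = 1036184.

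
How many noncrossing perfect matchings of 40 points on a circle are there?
C_20 = 6564120420

These noncrossing handshakes are counted by the Catalan number C_n = (1/(n + 1)) · C(2n, n). For n = 20: C_20 = (1/21) · C(40, 20) = 137846528820/21 = 6564120420.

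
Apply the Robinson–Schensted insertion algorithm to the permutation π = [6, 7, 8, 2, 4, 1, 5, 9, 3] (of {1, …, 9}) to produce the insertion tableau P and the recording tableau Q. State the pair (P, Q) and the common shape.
P = [1, 3, 5, 9] / [2, 4, 8] / [6, 7];  Q = [1, 2, 3, 8] / [4, 5, 7] / [6, 9];  common shape = (4, 3, 2)

Row-insert the values π_1, π_2, … into P one at a time, bumping the leftmost entry strictly greater than the inserted value down to the next row. The recording tableau Q records, in position (i, j), the step at which that cell was added to P.
  Insert 6 (step 1): P = [6];  Q = [1]
  Insert 7 (step 2): P = [6, 7];  Q = [1, 2]
  Insert 8 (step 3): P = [6, 7, 8];  Q = [1, 2, 3]
  Insert 2 (step 4): P = [2, 7, 8] / [6];  Q = [1, 2, 3] / [4]
  Insert 4 (step 5): P = [2, 4, 8] / [6, 7];  Q = [1, 2, 3] / [4, 5]
  Insert 1 (step 6): P = [1, 4, 8] / [2, 7] / [6];  Q = [1, 2, 3] / [4, 5] / [6]
  Insert 5 (step 7): P = [1, 4, 5] / [2, 7, 8] / [6];  Q = [1, 2, 3] / [4, 5, 7] / [6]
  Insert 9 (step 8): P = [1, 4, 5, 9] / [2, 7, 8] / [6];  Q = [1, 2, 3, 8] / [4, 5, 7] / [6]
  Insert 3 (step 9): P = [1, 3, 5, 9] / [2, 4, 8] / [6, 7];  Q = [1, 2, 3, 8] / [4, 5, 7] / [6, 9]
Final shape: (4, 3, 2).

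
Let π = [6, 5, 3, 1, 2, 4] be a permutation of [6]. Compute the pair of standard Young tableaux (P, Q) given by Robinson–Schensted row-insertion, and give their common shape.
P = [1, 2, 4] / [3] / [5] / [6];  Q = [1, 5, 6] / [2] / [3] / [4];  common shape = (3, 1, 1, 1)

Row-insert the values π_1, π_2, … into P one at a time, bumping the leftmost entry strictly greater than the inserted value down to the next row. The recording tableau Q records, in position (i, j), the step at which that cell was added to P.
  Insert 6 (step 1): P = [6];  Q = [1]
  Insert 5 (step 2): P = [5] / [6];  Q = [1] / [2]
  Insert 3 (step 3): P = [3] / [5] / [6];  Q = [1] / [2] / [3]
  Insert 1 (step 4): P = [1] / [3] / [5] / [6];  Q = [1] / [2] / [3] / [4]
  Insert 2 (step 5): P = [1, 2] / [3] / [5] / [6];  Q = [1, 5] / [2] / [3] / [4]
  Insert 4 (step 6): P = [1, 2, 4] / [3] / [5] / [6];  Q = [1, 5, 6] / [2] / [3] / [4]
Final shape: (3, 1, 1, 1).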